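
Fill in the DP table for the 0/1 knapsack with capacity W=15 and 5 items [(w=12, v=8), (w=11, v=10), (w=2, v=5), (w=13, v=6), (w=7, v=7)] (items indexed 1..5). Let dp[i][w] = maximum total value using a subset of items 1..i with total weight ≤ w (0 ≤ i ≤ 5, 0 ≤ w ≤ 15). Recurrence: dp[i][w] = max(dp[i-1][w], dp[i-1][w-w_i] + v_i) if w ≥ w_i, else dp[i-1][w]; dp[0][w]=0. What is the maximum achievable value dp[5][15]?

i\w   0   1   2   3   4   5   6   7   8   9  10  11  12  13  14  15
  0   0   0   0   0   0   0   0   0   0   0   0   0   0   0   0   0
  1   0   0   0   0   0   0   0   0   0   0   0   0   8   8   8   8
  2   0   0   0   0   0   0   0   0   0   0   0  10  10  10  10  10
  3   0   0   5   5   5   5   5   5   5   5   5  10  10  15  15  15
  4   0   0   5   5   5   5   5   5   5   5   5  10  10  15  15  15
  5   0   0   5   5   5   5   5   7   7  12  12  12  12  15  15  15

15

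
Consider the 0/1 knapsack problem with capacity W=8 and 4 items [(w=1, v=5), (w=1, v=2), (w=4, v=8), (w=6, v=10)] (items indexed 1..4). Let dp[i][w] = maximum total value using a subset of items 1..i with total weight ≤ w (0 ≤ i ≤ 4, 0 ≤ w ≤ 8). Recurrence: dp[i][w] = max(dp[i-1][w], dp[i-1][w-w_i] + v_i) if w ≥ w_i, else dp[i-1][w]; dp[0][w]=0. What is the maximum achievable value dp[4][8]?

i\w   0   1   2   3   4   5   6   7   8
  0   0   0   0   0   0   0   0   0   0
  1   0   5   5   5   5   5   5   5   5
  2   0   5   7   7   7   7   7   7   7
  3   0   5   7   7   8  13  15  15  15
  4   0   5   7   7   8  13  15  15  17

17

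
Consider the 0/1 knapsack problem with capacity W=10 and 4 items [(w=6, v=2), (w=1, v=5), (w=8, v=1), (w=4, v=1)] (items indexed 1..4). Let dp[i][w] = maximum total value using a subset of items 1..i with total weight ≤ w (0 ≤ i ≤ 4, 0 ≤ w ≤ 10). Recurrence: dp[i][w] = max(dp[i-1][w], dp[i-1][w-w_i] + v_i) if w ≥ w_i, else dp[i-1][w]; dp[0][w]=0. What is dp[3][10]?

i\w   0   1   2   3   4   5   6   7   8   9  10
  0   0   0   0   0   0   0   0   0   0   0   0
  1   0   0   0   0   0   0   2   2   2   2   2
  2   0   5   5   5   5   5   5   7   7   7   7
  3   0   5   5   5   5   5   5   7   7   7   7
  4   0   5   5   5   5   6   6   7   7   7   7

7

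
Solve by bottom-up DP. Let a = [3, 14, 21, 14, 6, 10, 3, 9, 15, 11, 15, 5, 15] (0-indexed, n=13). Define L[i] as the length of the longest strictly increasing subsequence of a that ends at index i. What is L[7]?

3

   i    0    1    2    3    4    5    6    7    8    9   10   11   12
a[i]    3   14   21   14    6   10    3    9   15   11   15    5   15
L[i]    1    2    3    2    2    3    1    3    4    4    5    2    5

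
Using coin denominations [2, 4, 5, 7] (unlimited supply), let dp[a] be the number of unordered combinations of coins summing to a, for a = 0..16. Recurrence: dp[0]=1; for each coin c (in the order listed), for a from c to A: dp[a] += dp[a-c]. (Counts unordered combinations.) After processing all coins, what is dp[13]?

after  coin     0     1     2     3     4     5     6     7     8     9    10    11    12    13    14    15    16
          2     1     0     1     0     1     0     1     0     1     0     1     0     1     0     1     0     1
          4     1     0     1     0     2     0     2     0     3     0     3     0     4     0     4     0     5
          5     1     0     1     0     2     1     2     1     3     2     4     2     5     3     6     4     7
          7     1     0     1     0     2     1     2     2     3     3     4     4     6     5     8     7    10

5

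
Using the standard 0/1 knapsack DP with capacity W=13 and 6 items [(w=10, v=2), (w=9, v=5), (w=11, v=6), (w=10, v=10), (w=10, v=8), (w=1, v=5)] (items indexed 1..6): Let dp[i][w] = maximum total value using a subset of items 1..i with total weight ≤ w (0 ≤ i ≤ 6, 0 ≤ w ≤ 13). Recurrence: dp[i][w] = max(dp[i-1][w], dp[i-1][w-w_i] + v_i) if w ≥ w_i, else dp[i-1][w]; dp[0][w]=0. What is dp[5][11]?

10

i\w   0   1   2   3   4   5   6   7   8   9  10  11  12  13
  0   0   0   0   0   0   0   0   0   0   0   0   0   0   0
  1   0   0   0   0   0   0   0   0   0   0   2   2   2   2
  2   0   0   0   0   0   0   0   0   0   5   5   5   5   5
  3   0   0   0   0   0   0   0   0   0   5   5   6   6   6
  4   0   0   0   0   0   0   0   0   0   5  10  10  10  10
  5   0   0   0   0   0   0   0   0   0   5  10  10  10  10
  6   0   5   5   5   5   5   5   5   5   5  10  15  15  15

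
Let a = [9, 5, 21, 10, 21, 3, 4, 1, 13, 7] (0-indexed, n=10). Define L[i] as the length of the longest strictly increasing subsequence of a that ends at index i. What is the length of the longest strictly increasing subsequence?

3

   i    0    1    2    3    4    5    6    7    8    9
a[i]    9    5   21   10   21    3    4    1   13    7
L[i]    1    1    2    2    3    1    2    1    3    3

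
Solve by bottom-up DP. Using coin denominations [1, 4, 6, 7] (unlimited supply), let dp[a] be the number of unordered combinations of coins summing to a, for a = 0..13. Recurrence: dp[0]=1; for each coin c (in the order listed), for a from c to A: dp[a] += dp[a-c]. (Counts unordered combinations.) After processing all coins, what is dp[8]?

5

after  coin     0     1     2     3     4     5     6     7     8     9    10    11    12    13
          1     1     1     1     1     1     1     1     1     1     1     1     1     1     1
          4     1     1     1     1     2     2     2     2     3     3     3     3     4     4
          6     1     1     1     1     2     2     3     3     4     4     5     5     7     7
          7     1     1     1     1     2     2     3     4     5     5     6     7     9    10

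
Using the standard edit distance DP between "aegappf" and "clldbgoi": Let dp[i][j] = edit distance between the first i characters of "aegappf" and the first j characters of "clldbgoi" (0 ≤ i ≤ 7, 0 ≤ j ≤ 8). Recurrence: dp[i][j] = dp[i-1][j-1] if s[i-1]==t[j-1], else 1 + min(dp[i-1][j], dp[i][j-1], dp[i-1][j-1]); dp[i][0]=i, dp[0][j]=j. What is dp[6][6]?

   ''  c  l  l  d  b  g  o  i
''  0  1  2  3  4  5  6  7  8
 a  1  1  2  3  4  5  6  7  8
 e  2  2  2  3  4  5  6  7  8
 g  3  3  3  3  4  5  5  6  7
 a  4  4  4  4  4  5  6  6  7
 p  5  5  5  5  5  5  6  7  7
 p  6  6  6  6  6  6  6  7  8
 f  7  7  7  7  7  7  7  7  8

6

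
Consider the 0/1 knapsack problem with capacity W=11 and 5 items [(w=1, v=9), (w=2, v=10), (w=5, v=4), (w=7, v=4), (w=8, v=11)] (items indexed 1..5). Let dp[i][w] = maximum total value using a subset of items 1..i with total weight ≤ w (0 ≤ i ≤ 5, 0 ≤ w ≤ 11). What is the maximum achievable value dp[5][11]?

i\w   0   1   2   3   4   5   6   7   8   9  10  11
  0   0   0   0   0   0   0   0   0   0   0   0   0
  1   0   9   9   9   9   9   9   9   9   9   9   9
  2   0   9  10  19  19  19  19  19  19  19  19  19
  3   0   9  10  19  19  19  19  19  23  23  23  23
  4   0   9  10  19  19  19  19  19  23  23  23  23
  5   0   9  10  19  19  19  19  19  23  23  23  30

30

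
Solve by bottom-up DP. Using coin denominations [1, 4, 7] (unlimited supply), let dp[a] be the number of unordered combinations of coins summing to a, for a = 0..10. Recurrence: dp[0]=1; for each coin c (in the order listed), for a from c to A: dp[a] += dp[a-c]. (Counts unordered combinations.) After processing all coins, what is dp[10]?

4

after  coin     0     1     2     3     4     5     6     7     8     9    10
          1     1     1     1     1     1     1     1     1     1     1     1
          4     1     1     1     1     2     2     2     2     3     3     3
          7     1     1     1     1     2     2     2     3     4     4     4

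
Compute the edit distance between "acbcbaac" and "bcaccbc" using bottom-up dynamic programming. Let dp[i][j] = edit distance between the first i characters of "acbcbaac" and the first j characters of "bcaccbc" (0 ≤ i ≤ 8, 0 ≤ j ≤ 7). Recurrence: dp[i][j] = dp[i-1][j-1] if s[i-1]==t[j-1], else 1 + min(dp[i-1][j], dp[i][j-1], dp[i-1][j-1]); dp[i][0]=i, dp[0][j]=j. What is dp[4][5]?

   ''  b  c  a  c  c  b  c
''  0  1  2  3  4  5  6  7
 a  1  1  2  2  3  4  5  6
 c  2  2  1  2  2  3  4  5
 b  3  2  2  2  3  3  3  4
 c  4  3  2  3  2  3  4  3
 b  5  4  3  3  3  3  3  4
 a  6  5  4  3  4  4  4  4
 a  7  6  5  4  4  5  5  5
 c  8  7  6  5  4  4  5  5

3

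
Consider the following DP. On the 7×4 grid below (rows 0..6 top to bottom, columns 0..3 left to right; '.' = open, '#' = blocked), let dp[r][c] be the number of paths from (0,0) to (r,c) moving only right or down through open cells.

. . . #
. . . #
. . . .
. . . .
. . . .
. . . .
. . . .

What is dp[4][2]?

15

r\c   0   1   2   3
  0   1   1   1   0
  1   1   2   3   0
  2   1   3   6   6
  3   1   4  10  16
  4   1   5  15  31
  5   1   6  21  52
  6   1   7  28  80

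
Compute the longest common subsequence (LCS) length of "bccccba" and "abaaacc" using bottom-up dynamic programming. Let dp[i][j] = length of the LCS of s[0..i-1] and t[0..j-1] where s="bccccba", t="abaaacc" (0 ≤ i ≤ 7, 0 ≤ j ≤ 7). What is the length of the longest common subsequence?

3

   ''  a  b  a  a  a  c  c
''  0  0  0  0  0  0  0  0
 b  0  0  1  1  1  1  1  1
 c  0  0  1  1  1  1  2  2
 c  0  0  1  1  1  1  2  3
 c  0  0  1  1  1  1  2  3
 c  0  0  1  1  1  1  2  3
 b  0  0  1  1  1  1  2  3
 a  0  1  1  2  2  2  2  3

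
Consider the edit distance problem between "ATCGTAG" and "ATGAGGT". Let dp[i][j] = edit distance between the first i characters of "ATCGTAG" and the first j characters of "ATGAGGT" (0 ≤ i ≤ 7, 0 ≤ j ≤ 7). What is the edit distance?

4

   ''  A  T  G  A  G  G  T
''  0  1  2  3  4  5  6  7
 A  1  0  1  2  3  4  5  6
 T  2  1  0  1  2  3  4  5
 C  3  2  1  1  2  3  4  5
 G  4  3  2  1  2  2  3  4
 T  5  4  3  2  2  3  3  3
 A  6  5  4  3  2  3  4  4
 G  7  6  5  4  3  2  3  4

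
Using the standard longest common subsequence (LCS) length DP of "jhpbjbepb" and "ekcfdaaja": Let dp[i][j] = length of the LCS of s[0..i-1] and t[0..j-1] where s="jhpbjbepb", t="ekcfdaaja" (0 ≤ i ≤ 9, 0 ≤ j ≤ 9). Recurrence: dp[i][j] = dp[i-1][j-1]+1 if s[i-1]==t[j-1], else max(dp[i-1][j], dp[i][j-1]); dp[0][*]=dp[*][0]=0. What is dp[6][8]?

1

   ''  e  k  c  f  d  a  a  j  a
''  0  0  0  0  0  0  0  0  0  0
 j  0  0  0  0  0  0  0  0  1  1
 h  0  0  0  0  0  0  0  0  1  1
 p  0  0  0  0  0  0  0  0  1  1
 b  0  0  0  0  0  0  0  0  1  1
 j  0  0  0  0  0  0  0  0  1  1
 b  0  0  0  0  0  0  0  0  1  1
 e  0  1  1  1  1  1  1  1  1  1
 p  0  1  1  1  1  1  1  1  1  1
 b  0  1  1  1  1  1  1  1  1  1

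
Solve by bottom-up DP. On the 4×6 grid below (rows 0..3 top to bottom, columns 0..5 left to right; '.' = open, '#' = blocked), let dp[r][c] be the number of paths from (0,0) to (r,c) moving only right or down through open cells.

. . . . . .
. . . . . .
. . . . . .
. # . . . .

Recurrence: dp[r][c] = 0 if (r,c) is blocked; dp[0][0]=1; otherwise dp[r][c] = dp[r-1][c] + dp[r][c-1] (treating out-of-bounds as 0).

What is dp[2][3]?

r\c   0   1   2   3   4   5
  0   1   1   1   1   1   1
  1   1   2   3   4   5   6
  2   1   3   6  10  15  21
  3   1   0   6  16  31  52

10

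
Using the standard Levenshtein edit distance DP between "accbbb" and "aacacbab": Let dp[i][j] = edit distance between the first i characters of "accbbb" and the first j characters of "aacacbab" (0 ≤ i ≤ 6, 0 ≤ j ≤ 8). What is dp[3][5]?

2

   ''  a  a  c  a  c  b  a  b
''  0  1  2  3  4  5  6  7  8
 a  1  0  1  2  3  4  5  6  7
 c  2  1  1  1  2  3  4  5  6
 c  3  2  2  1  2  2  3  4  5
 b  4  3  3  2  2  3  2  3  4
 b  5  4  4  3  3  3  3  3  3
 b  6  5  5  4  4  4  3  4  3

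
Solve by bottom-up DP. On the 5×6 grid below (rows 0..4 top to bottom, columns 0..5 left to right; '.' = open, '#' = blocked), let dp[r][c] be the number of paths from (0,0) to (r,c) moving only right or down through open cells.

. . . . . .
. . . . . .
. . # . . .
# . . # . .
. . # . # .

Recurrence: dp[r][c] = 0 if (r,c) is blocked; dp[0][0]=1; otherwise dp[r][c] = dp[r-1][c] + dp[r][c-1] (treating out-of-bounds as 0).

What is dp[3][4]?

9

r\c   0   1   2   3   4   5
  0   1   1   1   1   1   1
  1   1   2   3   4   5   6
  2   1   3   0   4   9  15
  3   0   3   3   0   9  24
  4   0   3   0   0   0  24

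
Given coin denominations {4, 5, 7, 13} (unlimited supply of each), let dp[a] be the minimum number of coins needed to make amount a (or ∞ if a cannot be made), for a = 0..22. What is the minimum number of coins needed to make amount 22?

3

 a  0  1  2  3  4  5  6  7  8  9 10 11 12 13 14 15 16 17 18 19 20 21 22
dp  0  -  -  -  1  1  -  1  2  2  2  2  2  1  2  3  3  2  2  3  2  3  3
(- denotes ∞ / unreachable)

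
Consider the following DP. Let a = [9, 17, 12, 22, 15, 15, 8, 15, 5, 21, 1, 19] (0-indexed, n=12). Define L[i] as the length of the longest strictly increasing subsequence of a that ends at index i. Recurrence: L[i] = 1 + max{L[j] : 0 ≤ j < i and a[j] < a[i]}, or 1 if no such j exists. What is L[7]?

3

   i    0    1    2    3    4    5    6    7    8    9   10   11
a[i]    9   17   12   22   15   15    8   15    5   21    1   19
L[i]    1    2    2    3    3    3    1    3    1    4    1    4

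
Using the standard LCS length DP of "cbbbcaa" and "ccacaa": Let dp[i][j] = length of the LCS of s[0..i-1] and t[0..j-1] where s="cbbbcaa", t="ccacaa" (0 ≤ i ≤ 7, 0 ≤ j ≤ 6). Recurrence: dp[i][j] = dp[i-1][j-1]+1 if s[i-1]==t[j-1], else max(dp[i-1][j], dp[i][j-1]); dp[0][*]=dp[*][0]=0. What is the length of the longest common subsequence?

4

   ''  c  c  a  c  a  a
''  0  0  0  0  0  0  0
 c  0  1  1  1  1  1  1
 b  0  1  1  1  1  1  1
 b  0  1  1  1  1  1  1
 b  0  1  1  1  1  1  1
 c  0  1  2  2  2  2  2
 a  0  1  2  3  3  3  3
 a  0  1  2  3  3  4  4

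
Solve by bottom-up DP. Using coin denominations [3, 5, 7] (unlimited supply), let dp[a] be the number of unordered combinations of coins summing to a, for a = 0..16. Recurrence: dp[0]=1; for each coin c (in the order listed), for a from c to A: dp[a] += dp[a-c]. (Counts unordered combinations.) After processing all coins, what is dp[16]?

after  coin     0     1     2     3     4     5     6     7     8     9    10    11    12    13    14    15    16
          3     1     0     0     1     0     0     1     0     0     1     0     0     1     0     0     1     0
          5     1     0     0     1     0     1     1     0     1     1     1     1     1     1     1     2     1
          7     1     0     0     1     0     1     1     1     1     1     2     1     2     2     2     3     2

2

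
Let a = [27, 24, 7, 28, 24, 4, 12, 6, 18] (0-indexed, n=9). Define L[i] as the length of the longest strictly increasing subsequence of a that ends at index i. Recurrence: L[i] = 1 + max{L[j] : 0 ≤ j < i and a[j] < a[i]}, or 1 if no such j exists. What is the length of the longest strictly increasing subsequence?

3

   i    0    1    2    3    4    5    6    7    8
a[i]   27   24    7   28   24    4   12    6   18
L[i]    1    1    1    2    2    1    2    2    3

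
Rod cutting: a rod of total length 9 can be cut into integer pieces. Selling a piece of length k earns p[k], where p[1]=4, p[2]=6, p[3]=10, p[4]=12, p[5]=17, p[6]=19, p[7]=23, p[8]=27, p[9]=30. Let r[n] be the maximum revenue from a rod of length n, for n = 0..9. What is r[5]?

   n    0    1    2    3    4    5    6    7    8    9
r[n]    0    4    8   12   16   20   24   28   32   36

20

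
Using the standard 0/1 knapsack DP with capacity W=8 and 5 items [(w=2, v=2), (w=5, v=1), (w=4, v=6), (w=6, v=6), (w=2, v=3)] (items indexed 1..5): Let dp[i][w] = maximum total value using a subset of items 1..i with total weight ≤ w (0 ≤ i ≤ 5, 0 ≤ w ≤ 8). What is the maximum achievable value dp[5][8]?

i\w   0   1   2   3   4   5   6   7   8
  0   0   0   0   0   0   0   0   0   0
  1   0   0   2   2   2   2   2   2   2
  2   0   0   2   2   2   2   2   3   3
  3   0   0   2   2   6   6   8   8   8
  4   0   0   2   2   6   6   8   8   8
  5   0   0   3   3   6   6   9   9  11

11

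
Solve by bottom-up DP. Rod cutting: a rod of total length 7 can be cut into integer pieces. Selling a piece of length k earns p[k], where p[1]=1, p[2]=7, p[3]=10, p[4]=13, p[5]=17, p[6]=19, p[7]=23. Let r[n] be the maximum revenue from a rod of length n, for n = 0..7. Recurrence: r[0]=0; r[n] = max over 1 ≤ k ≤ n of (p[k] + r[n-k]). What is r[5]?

   n    0    1    2    3    4    5    6    7
r[n]    0    1    7   10   14   17   21   24

17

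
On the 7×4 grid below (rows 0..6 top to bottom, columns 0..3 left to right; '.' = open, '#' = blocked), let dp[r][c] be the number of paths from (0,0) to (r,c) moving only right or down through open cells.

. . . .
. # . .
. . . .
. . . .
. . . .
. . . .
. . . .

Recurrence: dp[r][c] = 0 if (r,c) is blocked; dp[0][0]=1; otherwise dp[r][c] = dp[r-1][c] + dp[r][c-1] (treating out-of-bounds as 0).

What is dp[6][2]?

16

r\c   0   1   2   3
  0   1   1   1   1
  1   1   0   1   2
  2   1   1   2   4
  3   1   2   4   8
  4   1   3   7  15
  5   1   4  11  26
  6   1   5  16  42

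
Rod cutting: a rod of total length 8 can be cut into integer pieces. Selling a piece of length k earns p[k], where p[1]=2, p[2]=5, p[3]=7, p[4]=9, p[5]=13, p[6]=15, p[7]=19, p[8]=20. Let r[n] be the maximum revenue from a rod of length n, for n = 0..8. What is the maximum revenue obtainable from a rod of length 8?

21

   n    0    1    2    3    4    5    6    7    8
r[n]    0    2    5    7   10   13   15   19   21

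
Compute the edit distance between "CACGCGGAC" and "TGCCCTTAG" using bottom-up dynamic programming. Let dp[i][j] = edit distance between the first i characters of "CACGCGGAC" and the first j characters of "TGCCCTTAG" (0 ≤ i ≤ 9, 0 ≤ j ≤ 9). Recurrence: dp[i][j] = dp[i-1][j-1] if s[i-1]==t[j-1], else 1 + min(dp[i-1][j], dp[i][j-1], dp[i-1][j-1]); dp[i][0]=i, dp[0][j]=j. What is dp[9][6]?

   ''  T  G  C  C  C  T  T  A  G
''  0  1  2  3  4  5  6  7  8  9
 C  1  1  2  2  3  4  5  6  7  8
 A  2  2  2  3  3  4  5  6  6  7
 C  3  3  3  2  3  3  4  5  6  7
 G  4  4  3  3  3  4  4  5  6  6
 C  5  5  4  3  3  3  4  5  6  7
 G  6  6  5  4  4  4  4  5  6  6
 G  7  7  6  5  5  5  5  5  6  6
 A  8  8  7  6  6  6  6  6  5  6
 C  9  9  8  7  6  6  7  7  6  6

7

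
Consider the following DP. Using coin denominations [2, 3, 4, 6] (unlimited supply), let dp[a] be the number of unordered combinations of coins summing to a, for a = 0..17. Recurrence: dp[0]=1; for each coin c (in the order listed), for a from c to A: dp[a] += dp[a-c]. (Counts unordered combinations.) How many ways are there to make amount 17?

after  coin     0     1     2     3     4     5     6     7     8     9    10    11    12    13    14    15    16    17
          2     1     0     1     0     1     0     1     0     1     0     1     0     1     0     1     0     1     0
          3     1     0     1     1     1     1     2     1     2     2     2     2     3     2     3     3     3     3
          4     1     0     1     1     2     1     3     2     4     3     5     4     7     5     8     7    10     8
          6     1     0     1     1     2     1     4     2     5     4     7     5    11     7    13    11    17    13

13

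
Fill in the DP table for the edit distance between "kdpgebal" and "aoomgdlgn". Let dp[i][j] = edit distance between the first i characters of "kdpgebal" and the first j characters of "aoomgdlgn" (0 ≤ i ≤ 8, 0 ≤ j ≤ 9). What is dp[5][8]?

7

   ''  a  o  o  m  g  d  l  g  n
''  0  1  2  3  4  5  6  7  8  9
 k  1  1  2  3  4  5  6  7  8  9
 d  2  2  2  3  4  5  5  6  7  8
 p  3  3  3  3  4  5  6  6  7  8
 g  4  4  4  4  4  4  5  6  6  7
 e  5  5  5  5  5  5  5  6  7  7
 b  6  6  6  6  6  6  6  6  7  8
 a  7  6  7  7  7  7  7  7  7  8
 l  8  7  7  8  8  8  8  7  8  8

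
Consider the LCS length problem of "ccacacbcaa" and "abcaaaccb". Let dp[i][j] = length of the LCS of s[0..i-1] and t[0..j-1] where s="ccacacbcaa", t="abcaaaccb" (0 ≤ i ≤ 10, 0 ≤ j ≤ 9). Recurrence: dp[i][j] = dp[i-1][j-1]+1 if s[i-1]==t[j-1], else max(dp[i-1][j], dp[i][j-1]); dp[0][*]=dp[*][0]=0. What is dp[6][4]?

   ''  a  b  c  a  a  a  c  c  b
''  0  0  0  0  0  0  0  0  0  0
 c  0  0  0  1  1  1  1  1  1  1
 c  0  0  0  1  1  1  1  2  2  2
 a  0  1  1  1  2  2  2  2  2  2
 c  0  1  1  2  2  2  2  3  3  3
 a  0  1  1  2  3  3  3  3  3  3
 c  0  1  1  2  3  3  3  4  4  4
 b  0  1  2  2  3  3  3  4  4  5
 c  0  1  2  3  3  3  3  4  5  5
 a  0  1  2  3  4  4  4  4  5  5
 a  0  1  2  3  4  5  5  5  5  5

3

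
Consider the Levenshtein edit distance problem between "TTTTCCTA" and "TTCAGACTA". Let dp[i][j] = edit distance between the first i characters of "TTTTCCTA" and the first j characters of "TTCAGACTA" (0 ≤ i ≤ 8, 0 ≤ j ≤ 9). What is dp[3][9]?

6

   ''  T  T  C  A  G  A  C  T  A
''  0  1  2  3  4  5  6  7  8  9
 T  1  0  1  2  3  4  5  6  7  8
 T  2  1  0  1  2  3  4  5  6  7
 T  3  2  1  1  2  3  4  5  5  6
 T  4  3  2  2  2  3  4  5  5  6
 C  5  4  3  2  3  3  4  4  5  6
 C  6  5  4  3  3  4  4  4  5  6
 T  7  6  5  4  4  4  5  5  4  5
 A  8  7  6  5  4  5  4  5  5  4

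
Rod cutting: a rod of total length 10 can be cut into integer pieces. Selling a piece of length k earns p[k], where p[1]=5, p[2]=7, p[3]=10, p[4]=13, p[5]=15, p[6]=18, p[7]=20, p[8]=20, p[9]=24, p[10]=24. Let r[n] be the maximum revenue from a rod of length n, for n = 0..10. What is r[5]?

   n    0    1    2    3    4    5    6    7    8    9   10
r[n]    0    5   10   15   20   25   30   35   40   45   50

25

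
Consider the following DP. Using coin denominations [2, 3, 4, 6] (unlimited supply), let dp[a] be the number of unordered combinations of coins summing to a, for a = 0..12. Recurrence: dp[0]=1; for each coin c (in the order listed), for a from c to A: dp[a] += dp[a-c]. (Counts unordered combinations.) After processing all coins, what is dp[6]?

after  coin     0     1     2     3     4     5     6     7     8     9    10    11    12
          2     1     0     1     0     1     0     1     0     1     0     1     0     1
          3     1     0     1     1     1     1     2     1     2     2     2     2     3
          4     1     0     1     1     2     1     3     2     4     3     5     4     7
          6     1     0     1     1     2     1     4     2     5     4     7     5    11

4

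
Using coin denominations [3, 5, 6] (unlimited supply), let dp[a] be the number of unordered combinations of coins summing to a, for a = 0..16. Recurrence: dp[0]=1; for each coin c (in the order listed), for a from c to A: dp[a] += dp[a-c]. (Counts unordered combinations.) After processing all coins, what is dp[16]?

after  coin     0     1     2     3     4     5     6     7     8     9    10    11    12    13    14    15    16
          3     1     0     0     1     0     0     1     0     0     1     0     0     1     0     0     1     0
          5     1     0     0     1     0     1     1     0     1     1     1     1     1     1     1     2     1
          6     1     0     0     1     0     1     2     0     1     2     1     2     3     1     2     4     2

2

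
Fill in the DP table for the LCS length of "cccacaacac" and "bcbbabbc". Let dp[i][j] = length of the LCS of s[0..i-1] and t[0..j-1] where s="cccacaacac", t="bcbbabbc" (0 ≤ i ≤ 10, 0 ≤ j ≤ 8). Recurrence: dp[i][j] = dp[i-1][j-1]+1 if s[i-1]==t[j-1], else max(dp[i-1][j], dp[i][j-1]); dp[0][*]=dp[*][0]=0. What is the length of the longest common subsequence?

3

   ''  b  c  b  b  a  b  b  c
''  0  0  0  0  0  0  0  0  0
 c  0  0  1  1  1  1  1  1  1
 c  0  0  1  1  1  1  1  1  2
 c  0  0  1  1  1  1  1  1  2
 a  0  0  1  1  1  2  2  2  2
 c  0  0  1  1  1  2  2  2  3
 a  0  0  1  1  1  2  2  2  3
 a  0  0  1  1  1  2  2  2  3
 c  0  0  1  1  1  2  2  2  3
 a  0  0  1  1  1  2  2  2  3
 c  0  0  1  1  1  2  2  2  3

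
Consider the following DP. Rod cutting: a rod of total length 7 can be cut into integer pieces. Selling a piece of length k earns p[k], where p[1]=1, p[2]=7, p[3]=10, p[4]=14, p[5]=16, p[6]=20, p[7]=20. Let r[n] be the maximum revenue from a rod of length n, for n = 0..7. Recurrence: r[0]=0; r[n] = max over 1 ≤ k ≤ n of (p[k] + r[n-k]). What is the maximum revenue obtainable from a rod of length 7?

   n    0    1    2    3    4    5    6    7
r[n]    0    1    7   10   14   17   21   24

24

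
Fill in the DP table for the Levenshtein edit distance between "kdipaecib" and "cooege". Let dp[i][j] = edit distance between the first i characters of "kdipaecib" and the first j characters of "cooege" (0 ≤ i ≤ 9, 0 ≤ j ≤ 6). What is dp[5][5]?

   ''  c  o  o  e  g  e
''  0  1  2  3  4  5  6
 k  1  1  2  3  4  5  6
 d  2  2  2  3  4  5  6
 i  3  3  3  3  4  5  6
 p  4  4  4  4  4  5  6
 a  5  5  5  5  5  5  6
 e  6  6  6  6  5  6  5
 c  7  6  7  7  6  6  6
 i  8  7  7  8  7  7  7
 b  9  8  8  8  8  8  8

5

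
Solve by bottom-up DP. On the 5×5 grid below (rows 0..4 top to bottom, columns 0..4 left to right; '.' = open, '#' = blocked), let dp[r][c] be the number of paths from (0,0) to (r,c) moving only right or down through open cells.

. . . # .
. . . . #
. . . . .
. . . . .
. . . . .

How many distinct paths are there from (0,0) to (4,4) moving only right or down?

r\c   0   1   2   3   4
  0   1   1   1   0   0
  1   1   2   3   3   0
  2   1   3   6   9   9
  3   1   4  10  19  28
  4   1   5  15  34  62

62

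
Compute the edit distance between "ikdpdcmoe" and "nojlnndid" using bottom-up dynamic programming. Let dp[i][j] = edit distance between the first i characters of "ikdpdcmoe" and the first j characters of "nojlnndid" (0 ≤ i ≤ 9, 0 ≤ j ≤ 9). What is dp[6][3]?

   ''  n  o  j  l  n  n  d  i  d
''  0  1  2  3  4  5  6  7  8  9
 i  1  1  2  3  4  5  6  7  7  8
 k  2  2  2  3  4  5  6  7  8  8
 d  3  3  3  3  4  5  6  6  7  8
 p  4  4  4  4  4  5  6  7  7  8
 d  5  5  5  5  5  5  6  6  7  7
 c  6  6  6  6  6  6  6  7  7  8
 m  7  7  7  7  7  7  7  7  8  8
 o  8  8  7  8  8  8  8  8  8  9
 e  9  9  8  8  9  9  9  9  9  9

6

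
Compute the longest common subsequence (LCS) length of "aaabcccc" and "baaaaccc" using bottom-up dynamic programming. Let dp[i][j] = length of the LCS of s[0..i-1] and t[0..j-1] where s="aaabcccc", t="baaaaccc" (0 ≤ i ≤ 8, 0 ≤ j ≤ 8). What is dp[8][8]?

   ''  b  a  a  a  a  c  c  c
''  0  0  0  0  0  0  0  0  0
 a  0  0  1  1  1  1  1  1  1
 a  0  0  1  2  2  2  2  2  2
 a  0  0  1  2  3  3  3  3  3
 b  0  1  1  2  3  3  3  3  3
 c  0  1  1  2  3  3  4  4  4
 c  0  1  1  2  3  3  4  5  5
 c  0  1  1  2  3  3  4  5  6
 c  0  1  1  2  3  3  4  5  6

6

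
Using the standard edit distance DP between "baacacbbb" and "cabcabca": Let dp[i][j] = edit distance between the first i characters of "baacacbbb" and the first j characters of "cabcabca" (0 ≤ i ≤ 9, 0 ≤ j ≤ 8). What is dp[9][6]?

5

   ''  c  a  b  c  a  b  c  a
''  0  1  2  3  4  5  6  7  8
 b  1  1  2  2  3  4  5  6  7
 a  2  2  1  2  3  3  4  5  6
 a  3  3  2  2  3  3  4  5  5
 c  4  3  3  3  2  3  4  4  5
 a  5  4  3  4  3  2  3  4  4
 c  6  5  4  4  4  3  3  3  4
 b  7  6  5  4  5  4  3  4  4
 b  8  7  6  5  5  5  4  4  5
 b  9  8  7  6  6  6  5  5  5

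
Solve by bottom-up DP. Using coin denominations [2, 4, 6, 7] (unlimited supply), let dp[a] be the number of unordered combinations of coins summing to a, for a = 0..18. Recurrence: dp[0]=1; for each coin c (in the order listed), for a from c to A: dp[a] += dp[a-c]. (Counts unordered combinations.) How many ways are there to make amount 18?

14

after  coin     0     1     2     3     4     5     6     7     8     9    10    11    12    13    14    15    16    17    18
          2     1     0     1     0     1     0     1     0     1     0     1     0     1     0     1     0     1     0     1
          4     1     0     1     0     2     0     2     0     3     0     3     0     4     0     4     0     5     0     5
          6     1     0     1     0     2     0     3     0     4     0     5     0     7     0     8     0    10     0    12
          7     1     0     1     0     2     0     3     1     4     1     5     2     7     3     9     4    11     5    14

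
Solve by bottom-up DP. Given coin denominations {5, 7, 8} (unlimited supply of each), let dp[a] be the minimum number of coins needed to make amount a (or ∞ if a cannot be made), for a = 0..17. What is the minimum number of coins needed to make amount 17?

 a  0  1  2  3  4  5  6  7  8  9 10 11 12 13 14 15 16 17
dp  0  -  -  -  -  1  -  1  1  -  2  -  2  2  2  2  2  3
(- denotes ∞ / unreachable)

3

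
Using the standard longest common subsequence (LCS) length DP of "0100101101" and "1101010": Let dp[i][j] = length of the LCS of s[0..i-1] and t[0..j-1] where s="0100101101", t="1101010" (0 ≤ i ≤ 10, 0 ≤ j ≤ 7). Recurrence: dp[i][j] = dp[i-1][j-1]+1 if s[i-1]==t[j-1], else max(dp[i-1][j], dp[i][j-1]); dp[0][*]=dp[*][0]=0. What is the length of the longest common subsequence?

   ''  1  1  0  1  0  1  0
''  0  0  0  0  0  0  0  0
 0  0  0  0  1  1  1  1  1
 1  0  1  1  1  2  2  2  2
 0  0  1  1  2  2  3  3  3
 0  0  1  1  2  2  3  3  4
 1  0  1  2  2  3  3  4  4
 0  0  1  2  3  3  4  4  5
 1  0  1  2  3  4  4  5  5
 1  0  1  2  3  4  4  5  5
 0  0  1  2  3  4  5  5  6
 1  0  1  2  3  4  5  6  6

6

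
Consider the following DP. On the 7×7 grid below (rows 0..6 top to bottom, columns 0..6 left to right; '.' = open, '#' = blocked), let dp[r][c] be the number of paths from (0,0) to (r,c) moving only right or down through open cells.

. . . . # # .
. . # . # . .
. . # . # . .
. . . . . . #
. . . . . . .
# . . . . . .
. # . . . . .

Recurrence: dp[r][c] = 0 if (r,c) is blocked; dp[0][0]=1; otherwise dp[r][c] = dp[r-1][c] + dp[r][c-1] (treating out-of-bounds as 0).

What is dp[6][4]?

r\c   0   1   2   3   4   5   6
  0   1   1   1   1   0   0   0
  1   1   2   0   1   0   0   0
  2   1   3   0   1   0   0   0
  3   1   4   4   5   5   5   0
  4   1   5   9  14  19  24  24
  5   0   5  14  28  47  71  95
  6   0   0  14  42  89 160 255

89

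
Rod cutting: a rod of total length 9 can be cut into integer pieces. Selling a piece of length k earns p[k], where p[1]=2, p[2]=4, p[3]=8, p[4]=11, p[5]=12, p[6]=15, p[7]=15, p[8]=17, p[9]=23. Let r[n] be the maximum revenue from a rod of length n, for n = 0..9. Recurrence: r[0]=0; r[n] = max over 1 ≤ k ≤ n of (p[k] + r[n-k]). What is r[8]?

22

   n    0    1    2    3    4    5    6    7    8    9
r[n]    0    2    4    8   11   13   16   19   22   24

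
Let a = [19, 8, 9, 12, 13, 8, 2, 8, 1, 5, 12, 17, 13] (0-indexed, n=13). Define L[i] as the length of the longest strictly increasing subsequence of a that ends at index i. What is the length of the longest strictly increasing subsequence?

5

   i    0    1    2    3    4    5    6    7    8    9   10   11   12
a[i]   19    8    9   12   13    8    2    8    1    5   12   17   13
L[i]    1    1    2    3    4    1    1    2    1    2    3    5    4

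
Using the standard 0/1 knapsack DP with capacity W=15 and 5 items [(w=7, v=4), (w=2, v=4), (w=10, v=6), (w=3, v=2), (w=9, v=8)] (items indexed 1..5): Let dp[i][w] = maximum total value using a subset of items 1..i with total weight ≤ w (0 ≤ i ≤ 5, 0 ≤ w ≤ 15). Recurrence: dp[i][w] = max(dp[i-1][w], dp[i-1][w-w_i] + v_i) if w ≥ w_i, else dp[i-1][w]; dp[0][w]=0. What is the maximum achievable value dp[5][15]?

i\w   0   1   2   3   4   5   6   7   8   9  10  11  12  13  14  15
  0   0   0   0   0   0   0   0   0   0   0   0   0   0   0   0   0
  1   0   0   0   0   0   0   0   4   4   4   4   4   4   4   4   4
  2   0   0   4   4   4   4   4   4   4   8   8   8   8   8   8   8
  3   0   0   4   4   4   4   4   4   4   8   8   8  10  10  10  10
  4   0   0   4   4   4   6   6   6   6   8   8   8  10  10  10  12
  5   0   0   4   4   4   6   6   6   6   8   8  12  12  12  14  14

14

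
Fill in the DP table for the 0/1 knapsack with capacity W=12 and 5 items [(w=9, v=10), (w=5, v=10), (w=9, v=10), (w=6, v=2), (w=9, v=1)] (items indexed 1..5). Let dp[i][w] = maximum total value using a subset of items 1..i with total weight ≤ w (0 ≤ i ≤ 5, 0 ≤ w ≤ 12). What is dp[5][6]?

i\w   0   1   2   3   4   5   6   7   8   9  10  11  12
  0   0   0   0   0   0   0   0   0   0   0   0   0   0
  1   0   0   0   0   0   0   0   0   0  10  10  10  10
  2   0   0   0   0   0  10  10  10  10  10  10  10  10
  3   0   0   0   0   0  10  10  10  10  10  10  10  10
  4   0   0   0   0   0  10  10  10  10  10  10  12  12
  5   0   0   0   0   0  10  10  10  10  10  10  12  12

10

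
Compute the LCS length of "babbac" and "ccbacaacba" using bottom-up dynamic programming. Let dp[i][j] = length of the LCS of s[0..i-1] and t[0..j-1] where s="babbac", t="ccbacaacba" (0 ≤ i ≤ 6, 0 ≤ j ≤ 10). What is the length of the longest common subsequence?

4

   ''  c  c  b  a  c  a  a  c  b  a
''  0  0  0  0  0  0  0  0  0  0  0
 b  0  0  0  1  1  1  1  1  1  1  1
 a  0  0  0  1  2  2  2  2  2  2  2
 b  0  0  0  1  2  2  2  2  2  3  3
 b  0  0  0  1  2  2  2  2  2  3  3
 a  0  0  0  1  2  2  3  3  3  3  4
 c  0  1  1  1  2  3  3  3  4  4  4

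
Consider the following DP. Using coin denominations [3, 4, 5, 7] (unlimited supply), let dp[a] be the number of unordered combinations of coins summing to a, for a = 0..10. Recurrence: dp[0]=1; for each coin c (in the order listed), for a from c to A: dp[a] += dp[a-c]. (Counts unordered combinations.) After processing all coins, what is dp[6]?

after  coin     0     1     2     3     4     5     6     7     8     9    10
          3     1     0     0     1     0     0     1     0     0     1     0
          4     1     0     0     1     1     0     1     1     1     1     1
          5     1     0     0     1     1     1     1     1     2     2     2
          7     1     0     0     1     1     1     1     2     2     2     3

1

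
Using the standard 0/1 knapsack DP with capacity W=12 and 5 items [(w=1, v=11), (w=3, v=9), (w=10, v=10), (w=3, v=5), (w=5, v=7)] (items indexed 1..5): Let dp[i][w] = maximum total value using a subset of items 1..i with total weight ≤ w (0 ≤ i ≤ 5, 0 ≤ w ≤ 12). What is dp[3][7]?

i\w   0   1   2   3   4   5   6   7   8   9  10  11  12
  0   0   0   0   0   0   0   0   0   0   0   0   0   0
  1   0  11  11  11  11  11  11  11  11  11  11  11  11
  2   0  11  11  11  20  20  20  20  20  20  20  20  20
  3   0  11  11  11  20  20  20  20  20  20  20  21  21
  4   0  11  11  11  20  20  20  25  25  25  25  25  25
  5   0  11  11  11  20  20  20  25  25  27  27  27  32

20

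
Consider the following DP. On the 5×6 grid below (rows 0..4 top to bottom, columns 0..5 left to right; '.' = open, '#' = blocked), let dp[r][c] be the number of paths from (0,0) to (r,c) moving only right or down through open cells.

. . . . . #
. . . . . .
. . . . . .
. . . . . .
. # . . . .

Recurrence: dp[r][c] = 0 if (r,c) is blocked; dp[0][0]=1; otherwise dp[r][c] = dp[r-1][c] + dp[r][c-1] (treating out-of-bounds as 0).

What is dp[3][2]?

r\c   0   1   2   3   4   5
  0   1   1   1   1   1   0
  1   1   2   3   4   5   5
  2   1   3   6  10  15  20
  3   1   4  10  20  35  55
  4   1   0  10  30  65 120

10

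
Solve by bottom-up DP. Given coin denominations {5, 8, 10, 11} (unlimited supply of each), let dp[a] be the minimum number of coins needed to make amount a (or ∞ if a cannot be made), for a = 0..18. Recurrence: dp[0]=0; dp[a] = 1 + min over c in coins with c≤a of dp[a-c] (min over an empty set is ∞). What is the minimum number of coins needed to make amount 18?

 a  0  1  2  3  4  5  6  7  8  9 10 11 12 13 14 15 16 17 18
dp  0  -  -  -  -  1  -  -  1  -  1  1  -  2  -  2  2  -  2
(- denotes ∞ / unreachable)

2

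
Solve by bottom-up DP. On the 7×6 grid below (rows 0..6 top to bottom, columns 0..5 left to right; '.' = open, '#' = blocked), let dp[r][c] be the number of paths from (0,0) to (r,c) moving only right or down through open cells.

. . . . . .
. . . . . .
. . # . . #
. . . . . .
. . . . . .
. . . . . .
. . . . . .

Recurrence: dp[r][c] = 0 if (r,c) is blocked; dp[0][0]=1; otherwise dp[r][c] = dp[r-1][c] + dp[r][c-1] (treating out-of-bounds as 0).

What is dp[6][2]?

22

r\c   0   1   2   3   4   5
  0   1   1   1   1   1   1
  1   1   2   3   4   5   6
  2   1   3   0   4   9   0
  3   1   4   4   8  17  17
  4   1   5   9  17  34  51
  5   1   6  15  32  66 117
  6   1   7  22  54 120 237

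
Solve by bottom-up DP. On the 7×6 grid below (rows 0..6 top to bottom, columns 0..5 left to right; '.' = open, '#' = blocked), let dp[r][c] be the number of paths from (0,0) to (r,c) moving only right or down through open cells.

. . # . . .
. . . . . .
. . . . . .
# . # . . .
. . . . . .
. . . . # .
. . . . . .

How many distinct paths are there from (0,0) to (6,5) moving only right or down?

r\c   0   1   2   3   4   5
  0   1   1   0   0   0   0
  1   1   2   2   2   2   2
  2   1   3   5   7   9  11
  3   0   3   0   7  16  27
  4   0   3   3  10  26  53
  5   0   3   6  16   0  53
  6   0   3   9  25  25  78

78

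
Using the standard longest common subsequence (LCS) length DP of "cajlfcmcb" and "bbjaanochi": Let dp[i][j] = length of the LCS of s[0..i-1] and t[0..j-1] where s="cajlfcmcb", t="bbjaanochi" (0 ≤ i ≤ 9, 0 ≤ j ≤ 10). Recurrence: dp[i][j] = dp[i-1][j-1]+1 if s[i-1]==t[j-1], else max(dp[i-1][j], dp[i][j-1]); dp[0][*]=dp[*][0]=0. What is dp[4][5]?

   ''  b  b  j  a  a  n  o  c  h  i
''  0  0  0  0  0  0  0  0  0  0  0
 c  0  0  0  0  0  0  0  0  1  1  1
 a  0  0  0  0  1  1  1  1  1  1  1
 j  0  0  0  1  1  1  1  1  1  1  1
 l  0  0  0  1  1  1  1  1  1  1  1
 f  0  0  0  1  1  1  1  1  1  1  1
 c  0  0  0  1  1  1  1  1  2  2  2
 m  0  0  0  1  1  1  1  1  2  2  2
 c  0  0  0  1  1  1  1  1  2  2  2
 b  0  1  1  1  1  1  1  1  2  2  2

1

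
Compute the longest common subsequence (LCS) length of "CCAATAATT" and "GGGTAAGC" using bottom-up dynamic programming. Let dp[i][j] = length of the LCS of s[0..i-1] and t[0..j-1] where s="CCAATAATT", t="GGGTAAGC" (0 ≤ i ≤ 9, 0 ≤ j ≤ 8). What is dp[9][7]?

   ''  G  G  G  T  A  A  G  C
''  0  0  0  0  0  0  0  0  0
 C  0  0  0  0  0  0  0  0  1
 C  0  0  0  0  0  0  0  0  1
 A  0  0  0  0  0  1  1  1  1
 A  0  0  0  0  0  1  2  2  2
 T  0  0  0  0  1  1  2  2  2
 A  0  0  0  0  1  2  2  2  2
 A  0  0  0  0  1  2  3  3  3
 T  0  0  0  0  1  2  3  3  3
 T  0  0  0  0  1  2  3  3  3

3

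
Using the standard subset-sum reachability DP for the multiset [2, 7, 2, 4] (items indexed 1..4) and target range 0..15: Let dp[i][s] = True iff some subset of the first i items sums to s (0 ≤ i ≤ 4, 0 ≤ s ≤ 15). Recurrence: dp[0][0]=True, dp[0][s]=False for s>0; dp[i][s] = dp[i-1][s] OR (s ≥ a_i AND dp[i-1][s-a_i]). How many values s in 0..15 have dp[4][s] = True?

10

i\s   0   1   2   3   4   5   6   7   8   9  10  11  12  13  14  15
  0   T   F   F   F   F   F   F   F   F   F   F   F   F   F   F   F
  1   T   F   T   F   F   F   F   F   F   F   F   F   F   F   F   F
  2   T   F   T   F   F   F   F   T   F   T   F   F   F   F   F   F
  3   T   F   T   F   T   F   F   T   F   T   F   T   F   F   F   F
  4   T   F   T   F   T   F   T   T   T   T   F   T   F   T   F   T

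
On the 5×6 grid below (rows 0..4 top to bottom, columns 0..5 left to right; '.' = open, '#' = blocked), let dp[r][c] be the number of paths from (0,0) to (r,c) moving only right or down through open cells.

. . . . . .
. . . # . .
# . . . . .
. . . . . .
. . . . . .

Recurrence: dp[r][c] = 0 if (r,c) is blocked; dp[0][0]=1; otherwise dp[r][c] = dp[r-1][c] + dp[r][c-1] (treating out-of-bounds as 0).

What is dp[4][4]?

39

r\c   0   1   2   3   4   5
  0   1   1   1   1   1   1
  1   1   2   3   0   1   2
  2   0   2   5   5   6   8
  3   0   2   7  12  18  26
  4   0   2   9  21  39  65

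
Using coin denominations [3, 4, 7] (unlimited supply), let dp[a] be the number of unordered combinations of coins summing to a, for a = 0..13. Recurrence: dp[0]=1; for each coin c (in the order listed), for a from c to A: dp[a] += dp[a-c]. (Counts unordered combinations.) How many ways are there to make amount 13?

2

after  coin     0     1     2     3     4     5     6     7     8     9    10    11    12    13
          3     1     0     0     1     0     0     1     0     0     1     0     0     1     0
          4     1     0     0     1     1     0     1     1     1     1     1     1     2     1
          7     1     0     0     1     1     0     1     2     1     1     2     2     2     2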